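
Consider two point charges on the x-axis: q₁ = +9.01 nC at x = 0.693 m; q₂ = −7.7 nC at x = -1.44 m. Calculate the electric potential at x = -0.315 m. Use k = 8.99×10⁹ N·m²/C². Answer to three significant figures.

18.8 V

Electric potential is a scalar, so the contributions from each charge add algebraically: V = Σ kqᵢ/rᵢ.
Distances from the field point to each charge: r₁ = 1.01 m, r₂ = 1.12 m.
V = k[(9.01×10⁻⁹)/(1.01) + (-7.70×10⁻⁹)/(1.12)] = 18.8 V.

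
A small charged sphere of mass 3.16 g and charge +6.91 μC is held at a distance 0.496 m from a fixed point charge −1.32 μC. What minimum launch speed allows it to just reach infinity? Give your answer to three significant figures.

To just escape, total mechanical energy must reach zero at infinity: ½mv²_min + U = 0, so ½mv²_min = −U = |kQq|/r.
|U| = |kQq|/r = (8.99×10⁹ N·m²/C²)(1.32×10⁻⁶)(6.91×10⁻⁶)/(0.496) = 0.165 J.
v_min = √(2|U|/m) = √(2·0.165/3.16×10⁻³) = 10.2 m/s.

10.2 m/s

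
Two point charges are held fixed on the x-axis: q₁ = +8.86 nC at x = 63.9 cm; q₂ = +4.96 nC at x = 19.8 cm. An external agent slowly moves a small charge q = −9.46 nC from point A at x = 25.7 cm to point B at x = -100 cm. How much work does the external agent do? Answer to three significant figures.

For quasistatic motion the external work equals the change in potential energy: W_ext = qΔV = q(V_B − V_A).
At A: distances to the source charges are 0.382 m, 0.0590 m; V_A = Σ kqᵢ/rᵢ = 964 V.
At B: distances to the source charges are 1.64 m, 1.20 m; V_B = Σ kqᵢ/rᵢ = 85.8 V.
ΔV = V_B − V_A = -878 V.
W_ext = qΔV = (-9.46×10⁻⁹ C)(-878 V) = 8.31×10⁻⁶ J.

8.31×10⁻⁶ J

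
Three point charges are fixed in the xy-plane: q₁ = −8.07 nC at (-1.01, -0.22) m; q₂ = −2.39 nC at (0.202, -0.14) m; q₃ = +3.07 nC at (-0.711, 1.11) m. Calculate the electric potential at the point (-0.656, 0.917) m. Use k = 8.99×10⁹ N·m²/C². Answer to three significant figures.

Electric potential is a scalar, so the contributions from each charge add algebraically: V = Σ kqᵢ/rᵢ.
Distances from the field point to each charge: r₁ = 1.19 m, r₂ = 1.36 m, r₃ = 0.201 m.
V = k[(-8.07×10⁻⁹)/(1.19) + (-2.39×10⁻⁹)/(1.36) + (3.07×10⁻⁹)/(0.201)] = 60.8 V.

60.8 V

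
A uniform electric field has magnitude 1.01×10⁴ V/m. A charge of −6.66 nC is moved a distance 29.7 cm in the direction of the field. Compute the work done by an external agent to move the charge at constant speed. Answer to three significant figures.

2.00×10⁻⁵ J

The potential change for a displacement 29.7 cm in the direction of the field is ΔV = −Ed = -3000 V.
W_ext = qΔV = 2.00×10⁻⁵ J.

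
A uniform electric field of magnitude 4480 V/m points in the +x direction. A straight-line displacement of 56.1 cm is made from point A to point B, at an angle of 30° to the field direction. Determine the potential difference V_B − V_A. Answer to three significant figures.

Only the component of displacement along E changes the potential: ΔV = −E·d·cosθ.
ΔV = −(4480 V/m)(0.561 m)cos30° = -2180 V.

-2180 V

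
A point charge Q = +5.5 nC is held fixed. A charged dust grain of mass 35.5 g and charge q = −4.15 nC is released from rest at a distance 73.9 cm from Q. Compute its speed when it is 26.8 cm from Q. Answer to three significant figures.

5.24×10⁻³ m/s

Only the electrostatic force acts, so mechanical energy is conserved: ½mv² = U₁ − U₂ = kQq(1/r₁ − 1/r₂).
U₁ − U₂ = (8.99×10⁹ N·m²/C²)(5.50×10⁻⁹ C)(-4.15×10⁻⁹ C)(1/0.739 − 1/0.268) = 4.88×10⁻⁷ J.
v = √(2·4.88×10⁻⁷/0.0355) = 5.24×10⁻³ m/s.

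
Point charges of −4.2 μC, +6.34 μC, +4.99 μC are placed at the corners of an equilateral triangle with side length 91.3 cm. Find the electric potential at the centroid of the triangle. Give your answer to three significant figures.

1.22×10⁵ V

The total potential is the scalar sum of each charge's contribution, V = Σ kqᵢ/rᵢ.
The distance from each vertex to the centroid is a/√3 = 0.527 m.
V = k[(-4.20×10⁻⁶)/(0.527) + (6.34×10⁻⁶)/(0.527) + (4.99×10⁻⁶)/(0.527)] = 1.22×10⁵ V.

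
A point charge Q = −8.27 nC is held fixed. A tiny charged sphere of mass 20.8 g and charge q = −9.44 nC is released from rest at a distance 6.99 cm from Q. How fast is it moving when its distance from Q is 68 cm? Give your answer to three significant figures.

0.0294 m/s

Only the electrostatic force acts, so mechanical energy is conserved: ½mv² = U₁ − U₂ = kQq(1/r₁ − 1/r₂).
U₁ − U₂ = (8.99×10⁹ N·m²/C²)(-8.27×10⁻⁹ C)(-9.44×10⁻⁹ C)(1/0.0699 − 1/0.680) = 9.01×10⁻⁶ J.
v = √(2·9.01×10⁻⁶/0.0208) = 0.0294 m/s.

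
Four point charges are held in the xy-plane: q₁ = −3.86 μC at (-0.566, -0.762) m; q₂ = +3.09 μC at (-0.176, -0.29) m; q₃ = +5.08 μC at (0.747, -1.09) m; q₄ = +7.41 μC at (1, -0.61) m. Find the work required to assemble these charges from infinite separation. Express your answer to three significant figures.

0.439 J

The work to assemble the configuration equals its total potential energy, U = Σ kqᵢqⱼ/rᵢⱼ over all pairs.
Pair separations: r₁₂ = 0.612 m, r₁₃ = 1.35 m, r₁₄ = 1.57 m, r₂₃ = 1.22 m, r₂₄ = 1.22 m, r₃₄ = 0.543 m.
Summing all 6 pair terms gives U = 0.439 J.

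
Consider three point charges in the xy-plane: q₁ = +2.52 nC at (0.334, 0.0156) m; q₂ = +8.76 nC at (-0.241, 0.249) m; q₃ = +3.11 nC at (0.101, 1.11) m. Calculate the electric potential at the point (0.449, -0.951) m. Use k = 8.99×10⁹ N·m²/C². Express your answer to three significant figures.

Electric potential is a scalar, so the contributions from each charge add algebraically: V = Σ kqᵢ/rᵢ.
Distances from the field point to each charge: r₁ = 0.973 m, r₂ = 1.38 m, r₃ = 2.09 m.
V = k[(2.52×10⁻⁹)/(0.973) + (8.76×10⁻⁹)/(1.38) + (3.11×10⁻⁹)/(2.09)] = 93.5 V.

93.5 V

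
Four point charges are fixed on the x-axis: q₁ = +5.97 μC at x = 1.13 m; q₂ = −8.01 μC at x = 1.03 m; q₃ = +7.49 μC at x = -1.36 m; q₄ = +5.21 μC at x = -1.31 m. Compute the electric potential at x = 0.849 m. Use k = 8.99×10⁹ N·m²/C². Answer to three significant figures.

The total potential is the scalar sum of each charge's contribution, V = Σ kqᵢ/rᵢ.
Distances from the field point to each charge: r₁ = 0.281 m, r₂ = 0.181 m, r₃ = 2.21 m, r₄ = 2.16 m.
V = k[(5.97×10⁻⁶)/(0.281) + (-8.01×10⁻⁶)/(0.181) + (7.49×10⁻⁶)/(2.21) + (5.21×10⁻⁶)/(2.16)] = -1.55×10⁵ V.

-1.55×10⁵ V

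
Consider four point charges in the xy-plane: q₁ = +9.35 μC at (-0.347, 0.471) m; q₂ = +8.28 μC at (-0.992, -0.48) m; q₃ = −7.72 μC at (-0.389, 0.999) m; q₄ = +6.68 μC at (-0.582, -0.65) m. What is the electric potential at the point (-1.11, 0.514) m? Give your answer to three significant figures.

1.51×10⁵ V

The total potential is the scalar sum of each charge's contribution, V = Σ kqᵢ/rᵢ.
Distances from the field point to each charge: r₁ = 0.764 m, r₂ = 1.00 m, r₃ = 0.869 m, r₄ = 1.28 m.
V = k[(9.35×10⁻⁶)/(0.764) + (8.28×10⁻⁶)/(1.00) + (-7.72×10⁻⁶)/(0.869) + (6.68×10⁻⁶)/(1.28)] = 1.51×10⁵ V.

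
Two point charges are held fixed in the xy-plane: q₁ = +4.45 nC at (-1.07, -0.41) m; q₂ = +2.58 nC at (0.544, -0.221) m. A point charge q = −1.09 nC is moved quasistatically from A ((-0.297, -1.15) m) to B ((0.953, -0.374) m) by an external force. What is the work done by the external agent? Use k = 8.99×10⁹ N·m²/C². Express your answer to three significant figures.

For quasistatic motion the external work equals the change in potential energy: W_ext = qΔV = q(V_B − V_A).
At A: distances to the source charges are 1.07 m, 1.25 m; V_A = Σ kqᵢ/rᵢ = 55.9 V.
At B: distances to the source charges are 2.02 m, 0.437 m; V_B = Σ kqᵢ/rᵢ = 72.9 V.
ΔV = V_B − V_A = 17.0 V.
W_ext = qΔV = (-1.09×10⁻⁹ C)(17.0 V) = -1.85×10⁻⁸ J.

-1.85×10⁻⁸ J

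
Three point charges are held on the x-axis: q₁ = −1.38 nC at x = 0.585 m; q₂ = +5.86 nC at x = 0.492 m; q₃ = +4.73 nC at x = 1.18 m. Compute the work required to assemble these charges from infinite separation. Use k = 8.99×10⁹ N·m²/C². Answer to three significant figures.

-5.18×10⁻⁷ J

The assembly work is the sum of pairwise potential energies, U = Σ_{i<j} kqᵢqⱼ/rᵢⱼ.
Pair separations: r₁₂ = 0.0930 m, r₁₃ = 0.595 m, r₂₃ = 0.688 m.
U = (-7.82×10⁻⁷) + (-9.86×10⁻⁸) + (3.62×10⁻⁷) = -5.18×10⁻⁷ J.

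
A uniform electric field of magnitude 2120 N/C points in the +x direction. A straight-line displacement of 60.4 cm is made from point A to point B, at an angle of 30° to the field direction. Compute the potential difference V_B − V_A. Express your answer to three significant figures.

Only the component of displacement along E changes the potential: ΔV = −E·d·cosθ.
ΔV = −(2120 V/m)(0.604 m)cos30° = -1110 V.

-1110 V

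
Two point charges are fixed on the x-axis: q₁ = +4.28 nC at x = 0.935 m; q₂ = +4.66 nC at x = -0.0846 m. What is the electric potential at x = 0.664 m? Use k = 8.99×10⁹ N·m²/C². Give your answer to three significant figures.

The total potential is the scalar sum of each charge's contribution, V = Σ kqᵢ/rᵢ.
Distances from the field point to each charge: r₁ = 0.271 m, r₂ = 0.749 m.
V = k[(4.28×10⁻⁹)/(0.271) + (4.66×10⁻⁹)/(0.749)] = 198 V.

198 V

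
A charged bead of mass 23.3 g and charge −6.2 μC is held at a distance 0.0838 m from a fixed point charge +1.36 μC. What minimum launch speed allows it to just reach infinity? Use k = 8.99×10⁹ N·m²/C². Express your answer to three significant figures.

8.81 m/s

To just escape, total mechanical energy must reach zero at infinity: ½mv²_min + U = 0, so ½mv²_min = −U = |kQq|/r.
|U| = |kQq|/r = (8.99×10⁹ N·m²/C²)(1.36×10⁻⁶)(6.20×10⁻⁶)/(0.0838) = 0.905 J.
v_min = √(2|U|/m) = √(2·0.905/0.0233) = 8.81 m/s.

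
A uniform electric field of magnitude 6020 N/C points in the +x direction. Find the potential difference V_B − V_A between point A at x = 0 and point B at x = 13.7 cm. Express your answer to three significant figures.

In a uniform field, potential decreases in the direction of E: V_B − V_A = −E·Δx.
V_B − V_A = −(6020 V/m)(0.137 m) = -825 V.

-825 V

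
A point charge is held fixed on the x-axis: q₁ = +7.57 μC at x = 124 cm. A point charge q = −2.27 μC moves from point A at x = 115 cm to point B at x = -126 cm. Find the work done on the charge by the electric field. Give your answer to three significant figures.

The work done by the electric force is W_field = −ΔU = −q(V_B − V_A) = q(V_A − V_B).
At A: distance to the source charge is 0.0900 m; V_A = kq₁/r = 7.56×10⁵ V.
At B: distance to the source charge is 2.50 m; V_B = kq₁/r = 2.72×10⁴ V.
ΔV = V_B − V_A = -7.29×10⁵ V.
W_field = −qΔV = −(-2.27×10⁻⁶ C)(-7.29×10⁵ V) = -1.65 J.

-1.65 J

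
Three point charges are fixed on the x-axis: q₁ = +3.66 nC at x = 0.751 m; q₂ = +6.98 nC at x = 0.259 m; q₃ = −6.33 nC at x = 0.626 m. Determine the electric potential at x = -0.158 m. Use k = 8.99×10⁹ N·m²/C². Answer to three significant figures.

114 V

The total potential is the scalar sum of each charge's contribution, V = Σ kqᵢ/rᵢ.
Distances from the field point to each charge: r₁ = 0.909 m, r₂ = 0.417 m, r₃ = 0.784 m.
V = k[(3.66×10⁻⁹)/(0.909) + (6.98×10⁻⁹)/(0.417) + (-6.33×10⁻⁹)/(0.784)] = 114 V.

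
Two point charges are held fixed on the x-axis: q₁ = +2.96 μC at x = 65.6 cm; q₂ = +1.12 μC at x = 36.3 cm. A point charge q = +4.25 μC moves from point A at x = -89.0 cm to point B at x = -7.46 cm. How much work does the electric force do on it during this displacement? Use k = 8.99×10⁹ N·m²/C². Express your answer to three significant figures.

-0.145 J

The work done by the electric force is W_field = −ΔU = −q(V_B − V_A) = q(V_A − V_B).
At A: distances to the source charges are 1.55 m, 1.25 m; V_A = Σ kqᵢ/rᵢ = 2.52×10⁴ V.
At B: distances to the source charges are 0.731 m, 0.438 m; V_B = Σ kqᵢ/rᵢ = 5.94×10⁴ V.
ΔV = V_B − V_A = 3.42×10⁴ V.
W_field = −qΔV = −(4.25×10⁻⁶ C)(3.42×10⁴ V) = -0.145 J.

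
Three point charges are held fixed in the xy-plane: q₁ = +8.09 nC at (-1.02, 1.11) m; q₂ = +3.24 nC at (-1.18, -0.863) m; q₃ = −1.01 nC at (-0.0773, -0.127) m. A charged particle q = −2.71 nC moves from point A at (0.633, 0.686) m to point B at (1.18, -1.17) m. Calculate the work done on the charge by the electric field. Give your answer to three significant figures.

The work done by the electric force is W_field = −ΔU = −q(V_B − V_A) = q(V_A − V_B).
At A: distances to the source charges are 1.71 m, 2.38 m, 1.08 m; V_A = Σ kqᵢ/rᵢ = 46.4 V.
At B: distances to the source charges are 3.17 m, 2.38 m, 1.63 m; V_B = Σ kqᵢ/rᵢ = 29.6 V.
ΔV = V_B − V_A = -16.8 V.
W_field = −qΔV = −(-2.71×10⁻⁹ C)(-16.8 V) = -4.55×10⁻⁸ J.

-4.55×10⁻⁸ J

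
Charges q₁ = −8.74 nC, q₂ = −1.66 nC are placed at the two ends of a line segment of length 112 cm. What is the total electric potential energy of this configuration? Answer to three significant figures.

1.16×10⁻⁷ J

The work to assemble the configuration equals its total potential energy, U = Σ kqᵢqⱼ/rᵢⱼ over all pairs.
The separation is r = 1.12 m.
U = (1.16×10⁻⁷) = 1.16×10⁻⁷ J.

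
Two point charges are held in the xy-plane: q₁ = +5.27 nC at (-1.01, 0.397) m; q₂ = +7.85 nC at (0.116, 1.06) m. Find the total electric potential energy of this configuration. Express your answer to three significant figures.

The work to assemble the configuration equals its total potential energy, U = Σ kqᵢqⱼ/rᵢⱼ over all pairs.
Pair separations: r₁₂ = 1.31 m.
U = (2.85×10⁻⁷) = 2.85×10⁻⁷ J.

2.85×10⁻⁷ J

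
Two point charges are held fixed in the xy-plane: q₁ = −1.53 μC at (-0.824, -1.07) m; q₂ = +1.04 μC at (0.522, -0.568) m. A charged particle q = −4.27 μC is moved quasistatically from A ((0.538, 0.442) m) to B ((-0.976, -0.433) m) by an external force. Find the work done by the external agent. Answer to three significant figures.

0.0738 J

For quasistatic motion the external work equals the change in potential energy: W_ext = qΔV = q(V_B − V_A).
At A: distances to the source charges are 2.03 m, 1.01 m; V_A = Σ kqᵢ/rᵢ = 2500 V.
At B: distances to the source charges are 0.655 m, 1.50 m; V_B = Σ kqᵢ/rᵢ = -1.48×10⁴ V.
ΔV = V_B − V_A = -1.73×10⁴ V.
W_ext = qΔV = (-4.27×10⁻⁶ C)(-1.73×10⁴ V) = 0.0738 J.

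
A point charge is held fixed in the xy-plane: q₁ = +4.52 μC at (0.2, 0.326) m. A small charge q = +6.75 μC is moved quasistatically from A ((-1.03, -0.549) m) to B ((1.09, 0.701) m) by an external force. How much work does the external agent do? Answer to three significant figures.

For quasistatic motion the external work equals the change in potential energy: W_ext = qΔV = q(V_B − V_A).
At A: distance to the source charge is 1.51 m; V_A = kq₁/r = 2.69×10⁴ V.
At B: distance to the source charge is 0.966 m; V_B = kq₁/r = 4.21×10⁴ V.
ΔV = V_B − V_A = 1.52×10⁴ V.
W_ext = qΔV = (6.75×10⁻⁶ C)(1.52×10⁴ V) = 0.102 J.

0.102 J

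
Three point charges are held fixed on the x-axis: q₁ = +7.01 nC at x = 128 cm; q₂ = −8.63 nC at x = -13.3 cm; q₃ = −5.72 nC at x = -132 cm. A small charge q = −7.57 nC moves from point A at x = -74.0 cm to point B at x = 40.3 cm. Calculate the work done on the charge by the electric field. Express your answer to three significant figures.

The work done by the electric force is W_field = −ΔU = −q(V_B − V_A) = q(V_A − V_B).
At A: distances to the source charges are 2.02 m, 0.607 m, 0.580 m; V_A = Σ kqᵢ/rᵢ = -185 V.
At B: distances to the source charges are 0.877 m, 0.536 m, 1.72 m; V_B = Σ kqᵢ/rᵢ = -103 V.
ΔV = V_B − V_A = 82.5 V.
W_field = −qΔV = −(-7.57×10⁻⁹ C)(82.5 V) = 6.25×10⁻⁷ J.

6.25×10⁻⁷ J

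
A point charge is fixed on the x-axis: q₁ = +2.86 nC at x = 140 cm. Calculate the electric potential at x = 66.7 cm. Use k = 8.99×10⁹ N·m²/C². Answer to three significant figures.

Electric potential is a scalar, so the contributions from each charge add algebraically: V = Σ kqᵢ/rᵢ.
V = k[(2.86×10⁻⁹)/(0.733)] = 35.1 V.

35.1 V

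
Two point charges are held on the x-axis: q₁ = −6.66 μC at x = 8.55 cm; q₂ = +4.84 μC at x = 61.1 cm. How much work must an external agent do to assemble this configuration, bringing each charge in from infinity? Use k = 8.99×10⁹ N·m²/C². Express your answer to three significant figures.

The assembly work is the sum of pairwise potential energies, U = Σ_{i<j} kqᵢqⱼ/rᵢⱼ.
Pair separations: r₁₂ = 0.525 m.
U = (-0.551) = -0.551 J.

-0.551 J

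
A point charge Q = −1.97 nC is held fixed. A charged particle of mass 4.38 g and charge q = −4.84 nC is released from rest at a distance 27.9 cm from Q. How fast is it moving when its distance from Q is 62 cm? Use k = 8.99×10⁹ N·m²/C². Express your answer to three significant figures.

8.78×10⁻³ m/s

Only the electrostatic force acts, so mechanical energy is conserved: ½mv² = U₁ − U₂ = kQq(1/r₁ − 1/r₂).
U₁ − U₂ = (8.99×10⁹ N·m²/C²)(-1.97×10⁻⁹ C)(-4.84×10⁻⁹ C)(1/0.279 − 1/0.620) = 1.69×10⁻⁷ J.
v = √(2·1.69×10⁻⁷/4.38×10⁻³) = 8.78×10⁻³ m/s.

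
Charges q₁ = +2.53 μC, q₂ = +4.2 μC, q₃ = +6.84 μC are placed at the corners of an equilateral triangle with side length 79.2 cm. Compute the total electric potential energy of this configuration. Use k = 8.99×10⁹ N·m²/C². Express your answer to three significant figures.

0.643 J

The assembly work is the sum of pairwise potential energies, U = Σ_{i<j} kqᵢqⱼ/rᵢⱼ.
All three pair separations equal the side length, 0.792 m.
U = (0.121) + (0.196) + (0.326) = 0.643 J.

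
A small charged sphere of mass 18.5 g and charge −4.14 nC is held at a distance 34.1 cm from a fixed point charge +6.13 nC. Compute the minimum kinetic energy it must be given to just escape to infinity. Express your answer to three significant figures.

To just escape, total mechanical energy must reach zero at infinity: ½mv²_min + U = 0, so ½mv²_min = −U = |kQq|/r.
|U| = |kQq|/r = (8.99×10⁹ N·m²/C²)(6.13×10⁻⁹)(4.14×10⁻⁹)/(0.341) = 6.69×10⁻⁷ J.

6.69×10⁻⁷ J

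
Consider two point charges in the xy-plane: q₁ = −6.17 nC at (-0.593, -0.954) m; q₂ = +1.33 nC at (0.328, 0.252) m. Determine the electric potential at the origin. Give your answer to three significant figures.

-20.5 V

The total potential is the scalar sum of each charge's contribution, V = Σ kqᵢ/rᵢ.
Distances from the field point to each charge: r₁ = 1.12 m, r₂ = 0.414 m.
V = k[(-6.17×10⁻⁹)/(1.12) + (1.33×10⁻⁹)/(0.414)] = -20.5 V.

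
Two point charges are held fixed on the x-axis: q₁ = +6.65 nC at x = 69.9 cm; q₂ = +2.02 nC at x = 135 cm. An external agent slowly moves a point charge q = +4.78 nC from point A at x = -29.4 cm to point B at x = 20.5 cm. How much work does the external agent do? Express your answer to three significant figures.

For quasistatic motion the external work equals the change in potential energy: W_ext = qΔV = q(V_B − V_A).
At A: distances to the source charges are 0.993 m, 1.64 m; V_A = Σ kqᵢ/rᵢ = 71.3 V.
At B: distances to the source charges are 0.494 m, 1.15 m; V_B = Σ kqᵢ/rᵢ = 137 V.
ΔV = V_B − V_A = 65.6 V.
W_ext = qΔV = (4.78×10⁻⁹ C)(65.6 V) = 3.14×10⁻⁷ J.

3.14×10⁻⁷ J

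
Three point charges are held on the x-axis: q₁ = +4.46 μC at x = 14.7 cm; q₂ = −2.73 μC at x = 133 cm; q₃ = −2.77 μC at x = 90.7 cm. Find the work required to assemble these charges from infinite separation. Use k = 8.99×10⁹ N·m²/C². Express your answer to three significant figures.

-0.0779 J

The assembly work is the sum of pairwise potential energies, U = Σ_{i<j} kqᵢqⱼ/rᵢⱼ.
Pair separations: r₁₂ = 1.18 m, r₁₃ = 0.760 m, r₂₃ = 0.423 m.
U = (-0.0925) + (-0.146) + (0.161) = -0.0779 J.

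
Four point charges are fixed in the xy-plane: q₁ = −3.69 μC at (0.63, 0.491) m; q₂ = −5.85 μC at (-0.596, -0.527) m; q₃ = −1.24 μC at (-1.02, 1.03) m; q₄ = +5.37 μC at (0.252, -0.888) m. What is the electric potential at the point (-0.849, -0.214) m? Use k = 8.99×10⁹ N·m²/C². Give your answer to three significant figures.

-1.22×10⁵ V

The total potential is the scalar sum of each charge's contribution, V = Σ kqᵢ/rᵢ.
Distances from the field point to each charge: r₁ = 1.64 m, r₂ = 0.402 m, r₃ = 1.26 m, r₄ = 1.29 m.
V = k[(-3.69×10⁻⁶)/(1.64) + (-5.85×10⁻⁶)/(0.402) + (-1.24×10⁻⁶)/(1.26) + (5.37×10⁻⁶)/(1.29)] = -1.22×10⁵ V.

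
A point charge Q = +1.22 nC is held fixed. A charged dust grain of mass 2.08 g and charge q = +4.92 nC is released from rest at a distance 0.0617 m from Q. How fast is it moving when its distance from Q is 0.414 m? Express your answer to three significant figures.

0.0268 m/s

Only the electrostatic force acts, so mechanical energy is conserved: ½mv² = U₁ − U₂ = kQq(1/r₁ − 1/r₂).
U₁ − U₂ = (8.99×10⁹ N·m²/C²)(1.22×10⁻⁹ C)(4.92×10⁻⁹ C)(1/0.0617 − 1/0.414) = 7.44×10⁻⁷ J.
v = √(2·7.44×10⁻⁷/2.08×10⁻³) = 0.0268 m/s.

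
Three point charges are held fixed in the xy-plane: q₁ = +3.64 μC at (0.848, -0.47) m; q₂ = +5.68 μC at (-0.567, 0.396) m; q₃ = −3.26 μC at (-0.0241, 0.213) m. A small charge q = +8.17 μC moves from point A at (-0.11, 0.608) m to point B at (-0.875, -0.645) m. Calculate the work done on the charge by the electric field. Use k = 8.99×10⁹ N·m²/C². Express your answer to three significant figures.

0.0806 J

The work done by the electric force is W_field = −ΔU = −q(V_B − V_A) = q(V_A − V_B).
At A: distances to the source charges are 1.44 m, 0.504 m, 0.404 m; V_A = Σ kqᵢ/rᵢ = 5.15×10⁴ V.
At B: distances to the source charges are 1.73 m, 1.09 m, 1.21 m; V_B = Σ kqᵢ/rᵢ = 4.17×10⁴ V.
ΔV = V_B − V_A = -9870 V.
W_field = −qΔV = −(8.17×10⁻⁶ C)(-9870 V) = 0.0806 J.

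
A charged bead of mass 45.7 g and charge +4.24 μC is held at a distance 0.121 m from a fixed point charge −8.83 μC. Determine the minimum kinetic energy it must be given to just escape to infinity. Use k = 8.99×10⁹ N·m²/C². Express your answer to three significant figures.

2.78 J

To just escape, total mechanical energy must reach zero at infinity: ½mv²_min + U = 0, so ½mv²_min = −U = |kQq|/r.
|U| = |kQq|/r = (8.99×10⁹ N·m²/C²)(8.83×10⁻⁶)(4.24×10⁻⁶)/(0.121) = 2.78 J.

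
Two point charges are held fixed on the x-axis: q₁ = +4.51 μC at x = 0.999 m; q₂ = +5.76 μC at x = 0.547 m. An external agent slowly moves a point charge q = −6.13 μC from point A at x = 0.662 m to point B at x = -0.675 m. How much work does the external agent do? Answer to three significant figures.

3.09 J

For quasistatic motion the external work equals the change in potential energy: W_ext = qΔV = q(V_B − V_A).
At A: distances to the source charges are 0.337 m, 0.115 m; V_A = Σ kqᵢ/rᵢ = 5.71×10⁵ V.
At B: distances to the source charges are 1.67 m, 1.22 m; V_B = Σ kqᵢ/rᵢ = 6.66×10⁴ V.
ΔV = V_B − V_A = -5.04×10⁵ V.
W_ext = qΔV = (-6.13×10⁻⁶ C)(-5.04×10⁵ V) = 3.09 J.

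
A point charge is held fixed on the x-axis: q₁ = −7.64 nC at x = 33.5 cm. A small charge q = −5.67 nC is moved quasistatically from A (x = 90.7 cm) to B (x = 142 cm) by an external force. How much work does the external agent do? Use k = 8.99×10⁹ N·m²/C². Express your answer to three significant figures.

-3.22×10⁻⁷ J

For quasistatic motion the external work equals the change in potential energy: W_ext = qΔV = q(V_B − V_A).
At A: distance to the source charge is 0.572 m; V_A = kq₁/r = -120 V.
At B: distance to the source charge is 1.08 m; V_B = kq₁/r = -63.3 V.
ΔV = V_B − V_A = 56.8 V.
W_ext = qΔV = (-5.67×10⁻⁹ C)(56.8 V) = -3.22×10⁻⁷ J.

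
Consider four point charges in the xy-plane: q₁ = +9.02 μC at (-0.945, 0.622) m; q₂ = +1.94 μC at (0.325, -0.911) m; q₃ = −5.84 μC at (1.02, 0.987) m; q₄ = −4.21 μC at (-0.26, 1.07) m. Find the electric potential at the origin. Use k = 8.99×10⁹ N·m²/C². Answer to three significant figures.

1.83×10⁴ V

Electric potential is a scalar, so the contributions from each charge add algebraically: V = Σ kqᵢ/rᵢ.
Distances from the field point to each charge: r₁ = 1.13 m, r₂ = 0.967 m, r₃ = 1.42 m, r₄ = 1.10 m.
V = k[(9.02×10⁻⁶)/(1.13) + (1.94×10⁻⁶)/(0.967) + (-5.84×10⁻⁶)/(1.42) + (-4.21×10⁻⁶)/(1.10)] = 1.83×10⁴ V.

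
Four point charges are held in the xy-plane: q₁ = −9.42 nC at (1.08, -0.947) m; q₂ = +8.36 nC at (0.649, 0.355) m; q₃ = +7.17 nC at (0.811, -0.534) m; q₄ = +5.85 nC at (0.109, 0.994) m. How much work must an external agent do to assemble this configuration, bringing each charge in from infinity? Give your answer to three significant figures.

-6.30×10⁻⁷ J

The work to assemble the configuration equals its total potential energy, U = Σ kqᵢqⱼ/rᵢⱼ over all pairs.
Pair separations: r₁₂ = 1.37 m, r₁₃ = 0.493 m, r₁₄ = 2.17 m, r₂₃ = 0.904 m, r₂₄ = 0.837 m, r₃₄ = 1.68 m.
Summing all 6 pair terms gives U = -6.30×10⁻⁷ J.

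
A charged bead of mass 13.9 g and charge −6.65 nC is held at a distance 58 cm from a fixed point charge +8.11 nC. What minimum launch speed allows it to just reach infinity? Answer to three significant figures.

To just escape, total mechanical energy must reach zero at infinity: ½mv²_min + U = 0, so ½mv²_min = −U = |kQq|/r.
|U| = |kQq|/r = (8.99×10⁹ N·m²/C²)(8.11×10⁻⁹)(6.65×10⁻⁹)/(0.580) = 8.36×10⁻⁷ J.
v_min = √(2|U|/m) = √(2·8.36×10⁻⁷/0.0139) = 0.0110 m/s.

0.0110 m/s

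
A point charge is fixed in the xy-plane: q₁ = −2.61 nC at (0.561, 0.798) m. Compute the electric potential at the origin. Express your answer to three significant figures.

The total potential is the scalar sum of each charge's contribution, V = Σ kqᵢ/rᵢ.
Distances from the field point to each charge: r₁ = 0.975 m.
V = k[(-2.61×10⁻⁹)/(0.975)] = -24.1 V.

-24.1 V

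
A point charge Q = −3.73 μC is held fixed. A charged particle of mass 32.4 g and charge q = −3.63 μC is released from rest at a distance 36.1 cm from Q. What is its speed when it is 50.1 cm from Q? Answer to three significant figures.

Only the electrostatic force acts, so mechanical energy is conserved: ½mv² = U₁ − U₂ = kQq(1/r₁ − 1/r₂).
U₁ − U₂ = (8.99×10⁹ N·m²/C²)(-3.73×10⁻⁶ C)(-3.63×10⁻⁶ C)(1/0.361 − 1/0.501) = 0.0942 J.
v = √(2·0.0942/0.0324) = 2.41 m/s.

2.41 m/s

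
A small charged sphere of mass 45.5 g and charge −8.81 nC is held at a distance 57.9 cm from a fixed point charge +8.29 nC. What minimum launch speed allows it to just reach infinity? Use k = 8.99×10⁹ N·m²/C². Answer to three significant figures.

To just escape, total mechanical energy must reach zero at infinity: ½mv²_min + U = 0, so ½mv²_min = −U = |kQq|/r.
|U| = |kQq|/r = (8.99×10⁹ N·m²/C²)(8.29×10⁻⁹)(8.81×10⁻⁹)/(0.579) = 1.13×10⁻⁶ J.
v_min = √(2|U|/m) = √(2·1.13×10⁻⁶/0.0455) = 7.06×10⁻³ m/s.

7.06×10⁻³ m/s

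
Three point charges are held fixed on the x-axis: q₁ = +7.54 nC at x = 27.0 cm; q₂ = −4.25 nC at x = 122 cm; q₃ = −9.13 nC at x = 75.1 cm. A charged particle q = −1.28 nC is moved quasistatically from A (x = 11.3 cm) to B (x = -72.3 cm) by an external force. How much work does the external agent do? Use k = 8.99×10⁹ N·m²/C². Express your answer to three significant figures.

3.53×10⁻⁷ J

For quasistatic motion the external work equals the change in potential energy: W_ext = qΔV = q(V_B − V_A).
At A: distances to the source charges are 0.157 m, 1.11 m, 0.638 m; V_A = Σ kqᵢ/rᵢ = 269 V.
At B: distances to the source charges are 0.993 m, 1.94 m, 1.47 m; V_B = Σ kqᵢ/rᵢ = -7.09 V.
ΔV = V_B − V_A = -276 V.
W_ext = qΔV = (-1.28×10⁻⁹ C)(-276 V) = 3.53×10⁻⁷ J.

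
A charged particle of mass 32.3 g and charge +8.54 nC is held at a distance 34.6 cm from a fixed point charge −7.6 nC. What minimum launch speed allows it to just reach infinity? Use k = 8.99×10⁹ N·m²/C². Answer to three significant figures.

To just escape, total mechanical energy must reach zero at infinity: ½mv²_min + U = 0, so ½mv²_min = −U = |kQq|/r.
|U| = |kQq|/r = (8.99×10⁹ N·m²/C²)(7.60×10⁻⁹)(8.54×10⁻⁹)/(0.346) = 1.69×10⁻⁶ J.
v_min = √(2|U|/m) = √(2·1.69×10⁻⁶/0.0323) = 0.0102 m/s.

0.0102 m/s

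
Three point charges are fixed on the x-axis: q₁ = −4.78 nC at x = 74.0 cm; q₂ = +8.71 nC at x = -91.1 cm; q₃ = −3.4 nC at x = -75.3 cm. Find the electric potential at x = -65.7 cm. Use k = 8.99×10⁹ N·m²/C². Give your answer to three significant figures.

-40.9 V

The total potential is the scalar sum of each charge's contribution, V = Σ kqᵢ/rᵢ.
Distances from the field point to each charge: r₁ = 1.40 m, r₂ = 0.254 m, r₃ = 0.0960 m.
V = k[(-4.78×10⁻⁹)/(1.40) + (8.71×10⁻⁹)/(0.254) + (-3.40×10⁻⁹)/(0.0960)] = -40.9 V.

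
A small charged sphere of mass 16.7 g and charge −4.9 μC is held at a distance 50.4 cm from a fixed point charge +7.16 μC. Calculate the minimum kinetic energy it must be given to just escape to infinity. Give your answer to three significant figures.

To just escape, total mechanical energy must reach zero at infinity: ½mv²_min + U = 0, so ½mv²_min = −U = |kQq|/r.
|U| = |kQq|/r = (8.99×10⁹ N·m²/C²)(7.16×10⁻⁶)(4.90×10⁻⁶)/(0.504) = 0.626 J.

0.626 J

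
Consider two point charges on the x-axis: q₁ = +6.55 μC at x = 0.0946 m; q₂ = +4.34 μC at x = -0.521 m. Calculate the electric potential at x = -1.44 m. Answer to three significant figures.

8.08×10⁴ V

Electric potential is a scalar, so the contributions from each charge add algebraically: V = Σ kqᵢ/rᵢ.
Distances from the field point to each charge: r₁ = 1.53 m, r₂ = 0.919 m.
V = k[(6.55×10⁻⁶)/(1.53) + (4.34×10⁻⁶)/(0.919)] = 8.08×10⁴ V.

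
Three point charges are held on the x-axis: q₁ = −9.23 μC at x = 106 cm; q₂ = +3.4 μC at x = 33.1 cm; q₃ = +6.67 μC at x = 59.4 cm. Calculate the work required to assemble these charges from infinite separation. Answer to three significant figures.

-0.799 J

The work to assemble the configuration equals its total potential energy, U = Σ kqᵢqⱼ/rᵢⱼ over all pairs.
Pair separations: r₁₂ = 0.729 m, r₁₃ = 0.466 m, r₂₃ = 0.263 m.
U = (-0.387) + (-1.19) + (0.775) = -0.799 J.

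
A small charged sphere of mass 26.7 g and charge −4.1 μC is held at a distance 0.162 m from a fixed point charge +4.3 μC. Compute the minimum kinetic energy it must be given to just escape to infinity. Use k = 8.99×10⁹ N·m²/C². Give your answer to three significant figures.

0.978 J

To just escape, total mechanical energy must reach zero at infinity: ½mv²_min + U = 0, so ½mv²_min = −U = |kQq|/r.
|U| = |kQq|/r = (8.99×10⁹ N·m²/C²)(4.30×10⁻⁶)(4.10×10⁻⁶)/(0.162) = 0.978 J.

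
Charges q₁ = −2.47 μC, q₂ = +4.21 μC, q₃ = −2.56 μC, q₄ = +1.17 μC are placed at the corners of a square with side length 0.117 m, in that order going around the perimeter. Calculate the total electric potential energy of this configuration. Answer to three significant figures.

-1.47 J

The work to assemble the configuration equals its total potential energy, U = Σ kqᵢqⱼ/rᵢⱼ over all pairs.
The four side pairs have separation 0.117 m and the two diagonal pairs 0.165 m.
Summing all 6 pair terms gives U = -1.47 J.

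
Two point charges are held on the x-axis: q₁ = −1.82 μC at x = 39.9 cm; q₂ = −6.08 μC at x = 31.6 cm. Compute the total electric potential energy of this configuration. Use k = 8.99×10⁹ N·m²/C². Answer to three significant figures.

1.20 J

The work to assemble the configuration equals its total potential energy, U = Σ kqᵢqⱼ/rᵢⱼ over all pairs.
Pair separations: r₁₂ = 0.0830 m.
U = (1.20) = 1.20 J.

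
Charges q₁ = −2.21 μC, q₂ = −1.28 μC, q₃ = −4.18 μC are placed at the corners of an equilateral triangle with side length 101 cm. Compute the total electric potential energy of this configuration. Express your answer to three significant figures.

The assembly work is the sum of pairwise potential energies, U = Σ_{i<j} kqᵢqⱼ/rᵢⱼ.
All three pair separations equal the side length, 1.01 m.
U = (0.0252) + (0.0822) + (0.0476) = 0.155 J.

0.155 J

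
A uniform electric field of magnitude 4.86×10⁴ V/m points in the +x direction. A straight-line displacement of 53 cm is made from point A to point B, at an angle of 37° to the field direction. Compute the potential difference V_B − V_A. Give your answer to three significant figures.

-2.06×10⁴ V

Only the component of displacement along E changes the potential: ΔV = −E·d·cosθ.
ΔV = −(4.86×10⁴ V/m)(0.530 m)cos37° = -2.06×10⁴ V.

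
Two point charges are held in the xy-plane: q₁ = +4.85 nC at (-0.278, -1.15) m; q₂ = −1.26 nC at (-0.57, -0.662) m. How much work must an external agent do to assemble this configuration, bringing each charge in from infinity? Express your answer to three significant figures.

-9.66×10⁻⁸ J

The work to assemble the configuration equals its total potential energy, U = Σ kqᵢqⱼ/rᵢⱼ over all pairs.
Pair separations: r₁₂ = 0.569 m.
U = (-9.66×10⁻⁸) = -9.66×10⁻⁸ J.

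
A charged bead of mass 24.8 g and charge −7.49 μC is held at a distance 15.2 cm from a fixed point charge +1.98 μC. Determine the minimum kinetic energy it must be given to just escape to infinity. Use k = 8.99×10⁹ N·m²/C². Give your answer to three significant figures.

To just escape, total mechanical energy must reach zero at infinity: ½mv²_min + U = 0, so ½mv²_min = −U = |kQq|/r.
|U| = |kQq|/r = (8.99×10⁹ N·m²/C²)(1.98×10⁻⁶)(7.49×10⁻⁶)/(0.152) = 0.877 J.

0.877 J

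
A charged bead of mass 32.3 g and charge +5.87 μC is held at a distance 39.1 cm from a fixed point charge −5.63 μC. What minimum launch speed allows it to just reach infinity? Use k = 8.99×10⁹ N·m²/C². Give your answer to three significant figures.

6.86 m/s

To just escape, total mechanical energy must reach zero at infinity: ½mv²_min + U = 0, so ½mv²_min = −U = |kQq|/r.
|U| = |kQq|/r = (8.99×10⁹ N·m²/C²)(5.63×10⁻⁶)(5.87×10⁻⁶)/(0.391) = 0.760 J.
v_min = √(2|U|/m) = √(2·0.760/0.0323) = 6.86 m/s.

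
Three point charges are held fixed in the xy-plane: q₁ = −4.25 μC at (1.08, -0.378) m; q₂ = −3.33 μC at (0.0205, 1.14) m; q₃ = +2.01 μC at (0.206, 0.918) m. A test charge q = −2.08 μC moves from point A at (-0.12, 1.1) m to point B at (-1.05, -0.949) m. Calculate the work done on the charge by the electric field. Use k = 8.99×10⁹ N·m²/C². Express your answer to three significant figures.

The work done by the electric force is W_field = −ΔU = −q(V_B − V_A) = q(V_A − V_B).
At A: distances to the source charges are 1.90 m, 0.146 m, 0.373 m; V_A = Σ kqᵢ/rᵢ = -1.77×10⁵ V.
At B: distances to the source charges are 2.21 m, 2.35 m, 2.25 m; V_B = Σ kqᵢ/rᵢ = -2.20×10⁴ V.
ΔV = V_B − V_A = 1.55×10⁵ V.
W_field = −qΔV = −(-2.08×10⁻⁶ C)(1.55×10⁵ V) = 0.321 J.

0.321 J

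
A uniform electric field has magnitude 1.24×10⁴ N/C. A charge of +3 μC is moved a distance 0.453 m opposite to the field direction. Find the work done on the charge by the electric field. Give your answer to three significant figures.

The potential change for a displacement 0.453 m opposite to the field direction is ΔV = +Ed = 5620 V.
W_field = −qΔV = -0.0169 J.

-0.0169 J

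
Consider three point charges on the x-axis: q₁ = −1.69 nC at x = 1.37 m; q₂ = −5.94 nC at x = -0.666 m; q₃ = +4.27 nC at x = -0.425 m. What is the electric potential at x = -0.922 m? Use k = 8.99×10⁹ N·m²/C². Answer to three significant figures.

The total potential is the scalar sum of each charge's contribution, V = Σ kqᵢ/rᵢ.
Distances from the field point to each charge: r₁ = 2.29 m, r₂ = 0.256 m, r₃ = 0.497 m.
V = k[(-1.69×10⁻⁹)/(2.29) + (-5.94×10⁻⁹)/(0.256) + (4.27×10⁻⁹)/(0.497)] = -138 V.

-138 V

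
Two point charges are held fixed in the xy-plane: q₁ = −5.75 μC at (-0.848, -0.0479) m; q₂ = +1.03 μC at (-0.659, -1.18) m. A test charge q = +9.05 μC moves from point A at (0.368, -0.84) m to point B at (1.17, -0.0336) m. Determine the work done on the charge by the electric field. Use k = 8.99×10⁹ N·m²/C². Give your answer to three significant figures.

-0.0519 J

The work done by the electric force is W_field = −ΔU = −q(V_B − V_A) = q(V_A − V_B).
At A: distances to the source charges are 1.45 m, 1.08 m; V_A = Σ kqᵢ/rᵢ = -2.71×10⁴ V.
At B: distances to the source charges are 2.02 m, 2.16 m; V_B = Σ kqᵢ/rᵢ = -2.13×10⁴ V.
ΔV = V_B − V_A = 5730 V.
W_field = −qΔV = −(9.05×10⁻⁶ C)(5730 V) = -0.0519 J.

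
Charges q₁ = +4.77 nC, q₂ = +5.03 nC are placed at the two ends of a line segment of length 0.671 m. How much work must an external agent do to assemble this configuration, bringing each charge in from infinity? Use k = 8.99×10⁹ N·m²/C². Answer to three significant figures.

The work to assemble the configuration equals its total potential energy, U = Σ kqᵢqⱼ/rᵢⱼ over all pairs.
The separation is r = 0.671 m.
U = (3.21×10⁻⁷) = 3.21×10⁻⁷ J.

3.21×10⁻⁷ J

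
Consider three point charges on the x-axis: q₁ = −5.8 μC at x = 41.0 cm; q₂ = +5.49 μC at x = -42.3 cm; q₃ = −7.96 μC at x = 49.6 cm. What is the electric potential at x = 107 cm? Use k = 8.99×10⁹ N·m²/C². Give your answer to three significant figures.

The total potential is the scalar sum of each charge's contribution, V = Σ kqᵢ/rᵢ.
Distances from the field point to each charge: r₁ = 0.660 m, r₂ = 1.49 m, r₃ = 0.574 m.
V = k[(-5.80×10⁻⁶)/(0.660) + (5.49×10⁻⁶)/(1.49) + (-7.96×10⁻⁶)/(0.574)] = -1.71×10⁵ V.

-1.71×10⁵ V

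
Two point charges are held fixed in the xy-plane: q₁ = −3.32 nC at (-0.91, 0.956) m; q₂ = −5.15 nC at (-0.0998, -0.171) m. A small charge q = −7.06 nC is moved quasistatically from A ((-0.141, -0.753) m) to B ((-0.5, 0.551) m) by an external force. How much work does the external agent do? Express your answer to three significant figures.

For quasistatic motion the external work equals the change in potential energy: W_ext = qΔV = q(V_B − V_A).
At A: distances to the source charges are 1.87 m, 0.583 m; V_A = Σ kqᵢ/rᵢ = -95.3 V.
At B: distances to the source charges are 0.576 m, 0.825 m; V_B = Σ kqᵢ/rᵢ = -108 V.
ΔV = V_B − V_A = -12.6 V.
W_ext = qΔV = (-7.06×10⁻⁹ C)(-12.6 V) = 8.89×10⁻⁸ J.

8.89×10⁻⁸ J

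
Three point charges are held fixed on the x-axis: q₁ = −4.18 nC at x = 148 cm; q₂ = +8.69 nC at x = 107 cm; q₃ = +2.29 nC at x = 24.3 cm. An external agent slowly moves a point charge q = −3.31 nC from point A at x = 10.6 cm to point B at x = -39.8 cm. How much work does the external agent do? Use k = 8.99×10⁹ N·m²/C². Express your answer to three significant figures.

For quasistatic motion the external work equals the change in potential energy: W_ext = qΔV = q(V_B − V_A).
At A: distances to the source charges are 1.37 m, 0.964 m, 0.137 m; V_A = Σ kqᵢ/rᵢ = 204 V.
At B: distances to the source charges are 1.88 m, 1.47 m, 0.641 m; V_B = Σ kqᵢ/rᵢ = 65.3 V.
ΔV = V_B − V_A = -139 V.
W_ext = qΔV = (-3.31×10⁻⁹ C)(-139 V) = 4.59×10⁻⁷ J.

4.59×10⁻⁷ J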